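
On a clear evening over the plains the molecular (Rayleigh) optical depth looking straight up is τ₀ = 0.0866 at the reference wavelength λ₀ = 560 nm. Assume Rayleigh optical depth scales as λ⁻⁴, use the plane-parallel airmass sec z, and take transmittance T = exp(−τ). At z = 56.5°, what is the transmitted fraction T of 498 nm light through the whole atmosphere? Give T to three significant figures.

0.778

sec 56.5° = 1.8118.
τ = 0.0866 × (560/498)⁴ × 1.8118 = 0.0866 × 1.5989 × 1.8118 = 0.2509.
T = exp(−0.2509) = 0.7781.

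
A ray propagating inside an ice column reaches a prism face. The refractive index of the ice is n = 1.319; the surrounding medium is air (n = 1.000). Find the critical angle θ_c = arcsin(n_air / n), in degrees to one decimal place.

sin θ_c = n_air / n = 1.000 / 1.319 = 0.7582.
θ_c = arcsin(0.7582) = 49.30°.

49.3°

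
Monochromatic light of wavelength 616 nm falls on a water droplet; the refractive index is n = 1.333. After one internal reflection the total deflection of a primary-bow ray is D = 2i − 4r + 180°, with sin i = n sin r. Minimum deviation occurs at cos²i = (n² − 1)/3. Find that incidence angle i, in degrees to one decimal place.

59.4°

cos²i = (1.333² − 1)/3 = (1.77689 − 1)/3 = 0.25896.
cos i = 0.50888, so i = 59.410°.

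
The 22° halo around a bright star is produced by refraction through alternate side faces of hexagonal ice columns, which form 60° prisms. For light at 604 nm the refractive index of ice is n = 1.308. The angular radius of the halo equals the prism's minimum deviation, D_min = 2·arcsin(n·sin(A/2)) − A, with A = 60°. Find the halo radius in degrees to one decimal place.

21.7°

n·sin(A/2) = 1.308 × sin 30° = 1.308 × 0.5000 = 0.6540.
D_min = 2·arcsin(0.6540) − 60° = 2 × 40.844° − 60° = 21.688°.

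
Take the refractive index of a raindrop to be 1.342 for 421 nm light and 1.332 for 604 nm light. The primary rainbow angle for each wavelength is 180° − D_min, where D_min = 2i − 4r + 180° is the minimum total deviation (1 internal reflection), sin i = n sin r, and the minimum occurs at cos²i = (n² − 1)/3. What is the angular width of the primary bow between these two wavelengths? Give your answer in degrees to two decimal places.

At 421 nm (n = 1.342): cos²i = 0.26699 → i = 58.888°, r = 39.641°, D_min = 139.213°, rainbow angle = 40.787°.
At 604 nm (n = 1.332): cos²i = 0.25807 → i = 59.469°, r = 40.290°, D_min = 137.776°, rainbow angle = 42.224°.
Angular width = |40.787° − 42.224°| = 1.437°.

1.44°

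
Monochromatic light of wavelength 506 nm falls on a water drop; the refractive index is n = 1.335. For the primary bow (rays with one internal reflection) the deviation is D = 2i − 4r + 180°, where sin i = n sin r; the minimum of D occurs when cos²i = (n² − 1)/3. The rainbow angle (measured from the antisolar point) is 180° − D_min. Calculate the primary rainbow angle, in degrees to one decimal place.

41.8°

cos²i = (1.78222 − 1)/3 = 0.26074; i = arccos(0.51063) = 59.294°.
sin r = sin 59.294°/1.335 = 0.64405; r = 40.094°.
D_min = 2·59.294° − 4·40.094° + 180° = 138.212°.
Rainbow angle = 180° − D_min = 41.788°.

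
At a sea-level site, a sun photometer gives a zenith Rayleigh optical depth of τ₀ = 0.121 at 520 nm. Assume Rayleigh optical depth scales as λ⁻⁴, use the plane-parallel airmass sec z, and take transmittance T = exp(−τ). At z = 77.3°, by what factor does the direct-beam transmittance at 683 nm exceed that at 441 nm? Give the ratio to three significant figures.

2.41

Airmass: sec 77.3° = 4.5486.
τ(683 nm) = 0.121 × (520/683)⁴ × 4.5486 = 0.121 × 0.3360 × 4.5486 = 0.1849.
τ(441 nm) = 0.121 × (520/441)⁴ × 4.5486 = 0.121 × 1.9331 × 4.5486 = 1.0640.
T(683)/T(441) = exp(τ_B − τ_A) = exp(0.8790) = 2.4086.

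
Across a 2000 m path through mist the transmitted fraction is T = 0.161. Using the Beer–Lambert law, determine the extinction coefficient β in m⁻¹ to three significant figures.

Beer–Lambert: T = exp(−βL) ⇒ β = −ln(T)/L = −ln(0.161)/2000 = 1.8264/2000 = 0.0009132 m⁻¹.

0.000913 m⁻¹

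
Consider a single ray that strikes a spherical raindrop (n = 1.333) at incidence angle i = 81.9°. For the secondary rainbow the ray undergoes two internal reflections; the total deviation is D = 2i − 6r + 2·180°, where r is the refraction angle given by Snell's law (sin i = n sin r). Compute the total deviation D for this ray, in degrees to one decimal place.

sin r = sin 81.9° / 1.333 = 0.9900/1.333 = 0.7427; r = 47.96°.
D = 2·81.9° − 6·47.96° + 2·180° = 163.80° − 287.77° + 360° = 236.03°.

236.0°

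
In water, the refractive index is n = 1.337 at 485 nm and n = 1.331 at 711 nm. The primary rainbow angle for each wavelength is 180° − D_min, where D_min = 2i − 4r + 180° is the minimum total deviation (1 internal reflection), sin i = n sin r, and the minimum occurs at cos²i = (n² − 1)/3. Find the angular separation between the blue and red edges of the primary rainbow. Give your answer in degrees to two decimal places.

At 485 nm (n = 1.337): cos²i = 0.26252 → i = 59.178°, r = 39.964°, D_min = 138.500°, rainbow angle = 41.500°.
At 711 nm (n = 1.331): cos²i = 0.25719 → i = 59.527°, r = 40.356°, D_min = 137.630°, rainbow angle = 42.370°.
Angular width = |41.500° − 42.370°| = 0.870°.

0.87°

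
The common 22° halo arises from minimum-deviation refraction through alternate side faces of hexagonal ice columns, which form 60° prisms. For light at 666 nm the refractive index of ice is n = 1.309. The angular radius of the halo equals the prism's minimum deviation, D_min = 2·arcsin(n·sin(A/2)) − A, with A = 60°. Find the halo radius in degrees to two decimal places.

n·sin(A/2) = 1.309 × sin 30° = 1.309 × 0.5000 = 0.6545.
D_min = 2·arcsin(0.6545) − 60° = 2 × 40.882° − 60° = 21.763°.

21.76°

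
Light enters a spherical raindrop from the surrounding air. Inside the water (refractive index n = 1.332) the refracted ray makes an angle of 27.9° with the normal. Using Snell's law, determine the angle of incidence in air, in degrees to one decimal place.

38.6°

Snell: sin θ_i = n · sin θ_r = 1.332 × sin 27.9° = 1.332 × 0.4679 = 0.6233.
θ_i = arcsin(0.6233) = 38.56°.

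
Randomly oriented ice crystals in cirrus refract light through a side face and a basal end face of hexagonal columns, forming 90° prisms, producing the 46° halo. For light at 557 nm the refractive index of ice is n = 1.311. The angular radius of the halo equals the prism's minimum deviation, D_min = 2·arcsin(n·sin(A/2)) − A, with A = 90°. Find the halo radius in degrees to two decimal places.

45.95°

n·sin(A/2) = 1.311 × sin 45° = 1.311 × 0.7071 = 0.9270.
D_min = 2·arcsin(0.9270) − 90° = 2 × 67.974° − 90° = 45.949°.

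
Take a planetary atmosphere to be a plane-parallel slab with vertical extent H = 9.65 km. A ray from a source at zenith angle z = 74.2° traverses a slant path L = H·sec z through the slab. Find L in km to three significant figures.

35.4 km

sec z = 1/cos 74.2° = 3.6727.
L = 9.65 × 3.6727 = 35.441 km.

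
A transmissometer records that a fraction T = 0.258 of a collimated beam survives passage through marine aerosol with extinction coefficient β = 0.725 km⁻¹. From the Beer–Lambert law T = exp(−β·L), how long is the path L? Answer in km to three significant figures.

1.87 km

Beer–Lambert: T = exp(−βL) ⇒ L = −ln(T)/β = −ln(0.258)/0.725 = 1.3548/0.725 = 1.869 km.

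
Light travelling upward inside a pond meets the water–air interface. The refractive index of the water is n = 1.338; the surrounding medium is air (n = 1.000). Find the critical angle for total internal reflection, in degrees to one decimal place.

48.4°

sin θ_c = n_air / n = 1.000 / 1.338 = 0.7474.
θ_c = arcsin(0.7474) = 48.36°.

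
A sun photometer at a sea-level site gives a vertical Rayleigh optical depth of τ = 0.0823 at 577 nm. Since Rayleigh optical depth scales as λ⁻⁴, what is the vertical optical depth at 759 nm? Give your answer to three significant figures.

0.0275

τ(759 nm) = τ(577 nm) × (577/759)⁴ = 0.0823 × (0.7602)⁴ = 0.0823 × 0.3340 = 0.0275.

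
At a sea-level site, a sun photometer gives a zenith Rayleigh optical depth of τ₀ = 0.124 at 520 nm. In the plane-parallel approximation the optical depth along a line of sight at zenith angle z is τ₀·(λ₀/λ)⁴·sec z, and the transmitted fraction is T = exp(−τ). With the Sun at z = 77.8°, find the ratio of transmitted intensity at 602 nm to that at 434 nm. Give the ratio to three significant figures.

Airmass: sec 77.8° = 4.7321.
τ(602 nm) = 0.124 × (520/602)⁴ × 4.7321 = 0.124 × 0.5567 × 4.7321 = 0.3267.
τ(434 nm) = 0.124 × (520/434)⁴ × 4.7321 = 0.124 × 2.0609 × 4.7321 = 1.2093.
T(602)/T(434) = exp(τ_B − τ_A) = exp(0.8826) = 2.4172.

2.42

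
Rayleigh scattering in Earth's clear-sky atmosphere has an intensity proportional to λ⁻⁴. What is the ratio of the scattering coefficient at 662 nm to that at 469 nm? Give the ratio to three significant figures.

0.252

Rayleigh scattering ∝ λ⁻⁴, so the ratio of coefficients is the inverse fourth power of the wavelength ratio.
σ(662)/σ(469) = (469/662)⁴ = (0.7085)⁴ = 0.2519.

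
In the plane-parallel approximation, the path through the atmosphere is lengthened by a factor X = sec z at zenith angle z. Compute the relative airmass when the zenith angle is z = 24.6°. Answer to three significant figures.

1.10

X = sec z = 1/cos 24.6° = 1/0.9092 = 1.0998.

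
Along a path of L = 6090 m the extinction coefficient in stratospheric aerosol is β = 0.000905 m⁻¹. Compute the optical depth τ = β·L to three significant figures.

τ = β·L = 0.000905 × 6090 = 5.5114.

5.51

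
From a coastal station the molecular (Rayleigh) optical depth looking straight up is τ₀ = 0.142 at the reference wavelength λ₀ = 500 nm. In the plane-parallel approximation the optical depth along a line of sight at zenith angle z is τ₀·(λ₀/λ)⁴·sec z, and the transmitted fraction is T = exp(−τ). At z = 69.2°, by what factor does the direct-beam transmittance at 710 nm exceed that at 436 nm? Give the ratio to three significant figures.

1.81

Airmass: sec 69.2° = 2.8161.
τ(710 nm) = 0.142 × (500/710)⁴ × 2.8161 = 0.142 × 0.2459 × 2.8161 = 0.0984.
τ(436 nm) = 0.142 × (500/436)⁴ × 2.8161 = 0.142 × 1.7296 × 2.8161 = 0.6916.
T(710)/T(436) = exp(τ_B − τ_A) = exp(0.5933) = 1.8099.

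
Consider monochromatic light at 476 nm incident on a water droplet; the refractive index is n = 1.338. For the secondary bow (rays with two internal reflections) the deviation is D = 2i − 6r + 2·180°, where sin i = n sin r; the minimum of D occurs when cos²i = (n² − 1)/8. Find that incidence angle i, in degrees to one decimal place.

cos²i = (1.338² − 1)/8 = (1.79024 − 1)/8 = 0.09878.
cos i = 0.31429, so i = 71.682°.

71.7°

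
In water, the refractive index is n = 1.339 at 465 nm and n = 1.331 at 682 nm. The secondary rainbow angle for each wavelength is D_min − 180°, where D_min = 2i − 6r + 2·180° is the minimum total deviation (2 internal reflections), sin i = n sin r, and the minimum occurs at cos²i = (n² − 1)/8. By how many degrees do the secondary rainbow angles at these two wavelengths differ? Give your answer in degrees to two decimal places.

At 465 nm (n = 1.339): cos²i = 0.09912 → i = 71.650°, r = 45.141°, D_min = 232.451°, rainbow angle = 52.451°.
At 682 nm (n = 1.331): cos²i = 0.09645 → i = 71.907°, r = 45.575°, D_min = 230.365°, rainbow angle = 50.365°.
Angular width = |52.451° − 50.365°| = 2.086°.

2.09°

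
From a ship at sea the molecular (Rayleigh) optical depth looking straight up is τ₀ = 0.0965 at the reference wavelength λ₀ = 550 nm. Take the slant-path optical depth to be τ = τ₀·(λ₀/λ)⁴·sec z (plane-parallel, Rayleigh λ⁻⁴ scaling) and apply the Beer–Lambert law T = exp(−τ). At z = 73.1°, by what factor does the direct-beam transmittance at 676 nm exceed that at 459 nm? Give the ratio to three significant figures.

Airmass: sec 73.1° = 3.4399.
τ(676 nm) = 0.0965 × (550/676)⁴ × 3.4399 = 0.0965 × 0.4382 × 3.4399 = 0.1455.
τ(459 nm) = 0.0965 × (550/459)⁴ × 3.4399 = 0.0965 × 2.0616 × 3.4399 = 0.6844.
T(676)/T(459) = exp(τ_B − τ_A) = exp(0.5389) = 1.7141.

1.71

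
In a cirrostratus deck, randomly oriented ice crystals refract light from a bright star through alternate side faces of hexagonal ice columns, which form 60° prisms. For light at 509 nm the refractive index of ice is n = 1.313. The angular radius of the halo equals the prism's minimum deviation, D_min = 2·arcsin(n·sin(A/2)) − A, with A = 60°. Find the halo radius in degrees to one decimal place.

22.1°

n·sin(A/2) = 1.313 × sin 30° = 1.313 × 0.5000 = 0.6565.
D_min = 2·arcsin(0.6565) − 60° = 2 × 41.033° − 60° = 22.067°.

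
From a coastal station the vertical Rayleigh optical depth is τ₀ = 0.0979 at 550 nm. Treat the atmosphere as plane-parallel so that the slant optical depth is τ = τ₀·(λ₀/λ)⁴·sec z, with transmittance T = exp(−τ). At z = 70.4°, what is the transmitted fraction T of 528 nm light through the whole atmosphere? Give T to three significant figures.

0.709

sec 70.4° = 2.9811.
τ = 0.0979 × (550/528)⁴ × 2.9811 = 0.0979 × 1.1774 × 2.9811 = 0.3436.
T = exp(−0.3436) = 0.7092.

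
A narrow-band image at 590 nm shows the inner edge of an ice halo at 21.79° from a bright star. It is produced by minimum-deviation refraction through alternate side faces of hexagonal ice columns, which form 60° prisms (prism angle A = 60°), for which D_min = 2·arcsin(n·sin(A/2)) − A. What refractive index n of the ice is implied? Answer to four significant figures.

1.309

Rearranging: n = sin((D_min + A)/2) / sin(A/2).
(D_min + A)/2 = (21.79° + 60°)/2 = 40.895°.
n = sin 40.895° / sin 30° = 0.6547 / 0.5000 = 1.3093.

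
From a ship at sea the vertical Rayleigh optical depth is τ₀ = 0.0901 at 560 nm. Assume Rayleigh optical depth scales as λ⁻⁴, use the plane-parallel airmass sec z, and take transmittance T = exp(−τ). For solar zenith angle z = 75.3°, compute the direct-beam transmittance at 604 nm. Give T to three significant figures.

sec 75.3° = 3.9408.
τ = 0.0901 × (560/604)⁴ × 3.9408 = 0.0901 × 0.7389 × 3.9408 = 0.2624.
T = exp(−0.2624) = 0.7692.

0.769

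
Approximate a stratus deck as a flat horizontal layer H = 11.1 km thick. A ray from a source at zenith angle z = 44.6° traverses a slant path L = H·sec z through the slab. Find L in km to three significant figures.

15.6 km

sec z = 1/cos 44.6° = 1.4044.
L = 11.1 × 1.4044 = 15.589 km.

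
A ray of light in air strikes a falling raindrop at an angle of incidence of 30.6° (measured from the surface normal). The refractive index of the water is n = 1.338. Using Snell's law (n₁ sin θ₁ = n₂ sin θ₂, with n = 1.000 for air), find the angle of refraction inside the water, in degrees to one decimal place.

22.4°

Snell: sin θ_r = sin θ_i / n = sin 30.6° / 1.338 = 0.5090 / 1.338 = 0.3804.
θ_r = arcsin(0.3804) = 22.36°.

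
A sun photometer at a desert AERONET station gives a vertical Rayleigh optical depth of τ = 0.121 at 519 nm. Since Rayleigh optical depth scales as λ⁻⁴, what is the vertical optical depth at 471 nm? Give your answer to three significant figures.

0.178

τ(471 nm) = τ(519 nm) × (519/471)⁴ = 0.121 × (1.1019)⁴ = 0.121 × 1.4743 = 0.1784.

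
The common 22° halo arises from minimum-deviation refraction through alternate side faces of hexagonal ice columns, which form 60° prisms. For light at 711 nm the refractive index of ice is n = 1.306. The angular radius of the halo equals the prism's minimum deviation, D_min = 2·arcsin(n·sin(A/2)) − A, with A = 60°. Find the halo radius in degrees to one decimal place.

21.5°

n·sin(A/2) = 1.306 × sin 30° = 1.306 × 0.5000 = 0.6530.
D_min = 2·arcsin(0.6530) − 60° = 2 × 40.768° − 60° = 21.536°.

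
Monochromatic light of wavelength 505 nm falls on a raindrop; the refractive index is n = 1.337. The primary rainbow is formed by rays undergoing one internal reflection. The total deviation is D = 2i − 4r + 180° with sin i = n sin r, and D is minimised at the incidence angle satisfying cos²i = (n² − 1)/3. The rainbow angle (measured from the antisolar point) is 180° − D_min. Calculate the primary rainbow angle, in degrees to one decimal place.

cos²i = (1.78757 − 1)/3 = 0.26252; i = arccos(0.51237) = 59.178°.
sin r = sin 59.178°/1.337 = 0.64231; r = 39.964°.
D_min = 2·59.178° − 4·39.964° + 180° = 138.500°.
Rainbow angle = 180° − D_min = 41.500°.

41.5°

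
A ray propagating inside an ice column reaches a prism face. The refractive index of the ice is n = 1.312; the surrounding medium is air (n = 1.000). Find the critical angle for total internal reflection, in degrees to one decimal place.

49.7°

sin θ_c = n_air / n = 1.000 / 1.312 = 0.7622.
θ_c = arcsin(0.7622) = 49.66°.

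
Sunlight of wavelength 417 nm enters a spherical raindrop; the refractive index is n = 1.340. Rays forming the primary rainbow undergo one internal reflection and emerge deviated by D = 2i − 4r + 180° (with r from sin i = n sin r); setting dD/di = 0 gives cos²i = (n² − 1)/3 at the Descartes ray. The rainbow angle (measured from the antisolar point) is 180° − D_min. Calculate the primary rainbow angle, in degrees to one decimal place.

cos²i = (1.79560 − 1)/3 = 0.26520; i = arccos(0.51498) = 59.004°.
sin r = sin 59.004°/1.340 = 0.63971; r = 39.770°.
D_min = 2·59.004° − 4·39.770° + 180° = 138.929°.
Rainbow angle = 180° − D_min = 41.071°.

41.1°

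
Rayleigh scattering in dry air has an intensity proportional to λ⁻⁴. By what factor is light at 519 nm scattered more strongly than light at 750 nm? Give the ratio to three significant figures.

Rayleigh scattering ∝ λ⁻⁴, so the ratio of coefficients is the inverse fourth power of the wavelength ratio.
σ(519)/σ(750) = (750/519)⁴ = (1.4451)⁴ = 4.361.

4.36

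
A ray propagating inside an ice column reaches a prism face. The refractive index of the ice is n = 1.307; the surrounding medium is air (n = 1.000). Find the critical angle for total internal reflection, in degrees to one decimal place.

49.9°

sin θ_c = n_air / n = 1.000 / 1.307 = 0.7651.
θ_c = arcsin(0.7651) = 49.92°.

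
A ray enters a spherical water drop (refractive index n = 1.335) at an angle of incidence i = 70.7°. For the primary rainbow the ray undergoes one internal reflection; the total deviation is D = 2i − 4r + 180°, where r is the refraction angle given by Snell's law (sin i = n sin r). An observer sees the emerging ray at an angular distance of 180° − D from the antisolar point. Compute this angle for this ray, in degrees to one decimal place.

38.6°

sin r = sin 70.7° / 1.335 = 0.9438/1.335 = 0.7070; r = 44.99°.
D = 2·70.7° − 4·44.99° + 180° = 141.40° − 179.95° + 180° = 141.45°.
Angle from antisolar point = 180° − D = 38.55°.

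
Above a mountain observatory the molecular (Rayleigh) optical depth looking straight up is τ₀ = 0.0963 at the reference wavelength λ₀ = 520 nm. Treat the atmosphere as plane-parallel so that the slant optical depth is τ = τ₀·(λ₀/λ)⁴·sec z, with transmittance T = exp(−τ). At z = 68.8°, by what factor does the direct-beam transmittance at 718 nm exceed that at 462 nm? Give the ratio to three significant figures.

Airmass: sec 68.8° = 2.7653.
τ(718 nm) = 0.0963 × (520/718)⁴ × 2.7653 = 0.0963 × 0.2751 × 2.7653 = 0.0733.
τ(462 nm) = 0.0963 × (520/462)⁴ × 2.7653 = 0.0963 × 1.6049 × 2.7653 = 0.4274.
T(718)/T(462) = exp(τ_B − τ_A) = exp(0.3541) = 1.4249.

1.42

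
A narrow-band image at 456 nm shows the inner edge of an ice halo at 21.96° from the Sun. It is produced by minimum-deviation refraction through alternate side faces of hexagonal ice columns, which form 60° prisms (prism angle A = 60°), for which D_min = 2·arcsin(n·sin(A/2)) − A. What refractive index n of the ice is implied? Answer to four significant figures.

Rearranging: n = sin((D_min + A)/2) / sin(A/2).
(D_min + A)/2 = (21.96° + 60°)/2 = 40.980°.
n = sin 40.980° / sin 30° = 0.6558 / 0.5000 = 1.3116.

1.312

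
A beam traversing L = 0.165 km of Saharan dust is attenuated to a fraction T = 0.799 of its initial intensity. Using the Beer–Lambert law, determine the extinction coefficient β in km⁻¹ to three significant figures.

1.36 km⁻¹

Beer–Lambert: T = exp(−βL) ⇒ β = −ln(T)/L = −ln(0.799)/0.165 = 0.2244/0.165 = 1.36 km⁻¹.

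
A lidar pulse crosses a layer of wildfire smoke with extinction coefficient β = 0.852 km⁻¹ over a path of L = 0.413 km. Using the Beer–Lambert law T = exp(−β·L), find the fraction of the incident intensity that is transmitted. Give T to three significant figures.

τ = β·L = 0.852 × 0.413 = 0.3519.
T = exp(−0.3519) = 0.7034.

0.703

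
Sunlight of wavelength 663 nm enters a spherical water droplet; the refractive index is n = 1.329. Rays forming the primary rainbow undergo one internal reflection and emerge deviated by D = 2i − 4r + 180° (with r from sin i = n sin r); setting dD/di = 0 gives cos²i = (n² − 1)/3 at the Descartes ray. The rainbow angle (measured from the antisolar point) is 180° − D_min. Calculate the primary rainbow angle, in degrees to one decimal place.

42.7°

cos²i = (1.76624 − 1)/3 = 0.25541; i = arccos(0.50538) = 59.643°.
sin r = sin 59.643°/1.329 = 0.64928; r = 40.487°.
D_min = 2·59.643° − 4·40.487° + 180° = 137.337°.
Rainbow angle = 180° − D_min = 42.663°.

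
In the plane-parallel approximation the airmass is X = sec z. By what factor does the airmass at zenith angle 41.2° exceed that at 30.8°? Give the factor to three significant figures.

1.14

X(41.2°)/X(30.8°) = sec 41.2° / sec 30.8° = cos 30.8° / cos 41.2° = 0.8590/0.7524 = 1.1416.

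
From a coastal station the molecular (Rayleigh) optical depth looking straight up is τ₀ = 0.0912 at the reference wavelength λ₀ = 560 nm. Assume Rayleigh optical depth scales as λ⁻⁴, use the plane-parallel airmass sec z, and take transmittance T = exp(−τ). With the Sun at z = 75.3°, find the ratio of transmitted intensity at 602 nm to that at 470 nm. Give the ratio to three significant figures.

Airmass: sec 75.3° = 3.9408.
τ(602 nm) = 0.0912 × (560/602)⁴ × 3.9408 = 0.0912 × 0.7488 × 3.9408 = 0.2691.
τ(470 nm) = 0.0912 × (560/470)⁴ × 3.9408 = 0.0912 × 2.0154 × 3.9408 = 0.7243.
T(602)/T(470) = exp(τ_B − τ_A) = exp(0.4552) = 1.5765.

1.58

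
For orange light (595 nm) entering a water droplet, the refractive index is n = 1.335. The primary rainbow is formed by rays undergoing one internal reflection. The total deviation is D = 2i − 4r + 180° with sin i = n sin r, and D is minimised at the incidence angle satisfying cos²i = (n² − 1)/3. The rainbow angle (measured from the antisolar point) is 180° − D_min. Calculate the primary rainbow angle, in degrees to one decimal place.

41.8°

cos²i = (1.78222 − 1)/3 = 0.26074; i = arccos(0.51063) = 59.294°.
sin r = sin 59.294°/1.335 = 0.64405; r = 40.094°.
D_min = 2·59.294° − 4·40.094° + 180° = 138.212°.
Rainbow angle = 180° − D_min = 41.788°.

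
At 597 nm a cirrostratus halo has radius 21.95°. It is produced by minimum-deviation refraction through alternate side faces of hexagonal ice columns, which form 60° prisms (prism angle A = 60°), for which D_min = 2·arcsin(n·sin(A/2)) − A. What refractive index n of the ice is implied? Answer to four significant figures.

1.311

Rearranging: n = sin((D_min + A)/2) / sin(A/2).
(D_min + A)/2 = (21.95° + 60°)/2 = 40.975°.
n = sin 40.975° / sin 30° = 0.6557 / 0.5000 = 1.3115.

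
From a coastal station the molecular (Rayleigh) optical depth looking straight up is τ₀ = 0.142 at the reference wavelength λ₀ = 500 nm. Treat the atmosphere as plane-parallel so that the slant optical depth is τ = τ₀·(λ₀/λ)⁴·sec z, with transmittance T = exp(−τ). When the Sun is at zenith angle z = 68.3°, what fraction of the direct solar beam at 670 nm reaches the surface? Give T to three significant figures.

0.888

sec 68.3° = 2.7046.
τ = 0.142 × (500/670)⁴ × 2.7046 = 0.142 × 0.3102 × 2.7046 = 0.1191.
T = exp(−0.1191) = 0.8877.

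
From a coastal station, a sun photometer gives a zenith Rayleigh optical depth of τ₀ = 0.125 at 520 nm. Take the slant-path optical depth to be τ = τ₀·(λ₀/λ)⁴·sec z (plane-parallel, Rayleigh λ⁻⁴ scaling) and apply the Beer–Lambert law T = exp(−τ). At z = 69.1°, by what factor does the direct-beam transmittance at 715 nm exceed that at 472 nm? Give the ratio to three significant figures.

1.52

Airmass: sec 69.1° = 2.8032.
τ(715 nm) = 0.125 × (520/715)⁴ × 2.8032 = 0.125 × 0.2798 × 2.8032 = 0.0980.
τ(472 nm) = 0.125 × (520/472)⁴ × 2.8032 = 0.125 × 1.4731 × 2.8032 = 0.5162.
T(715)/T(472) = exp(τ_B − τ_A) = exp(0.4182) = 1.5192.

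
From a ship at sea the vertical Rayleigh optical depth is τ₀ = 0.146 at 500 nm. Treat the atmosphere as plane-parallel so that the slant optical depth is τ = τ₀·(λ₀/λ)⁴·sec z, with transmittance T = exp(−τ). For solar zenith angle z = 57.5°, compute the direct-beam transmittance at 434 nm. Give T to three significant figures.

0.620

sec 57.5° = 1.8612.
τ = 0.146 × (500/434)⁴ × 1.8612 = 0.146 × 1.7617 × 1.8612 = 0.4787.
T = exp(−0.4787) = 0.6196.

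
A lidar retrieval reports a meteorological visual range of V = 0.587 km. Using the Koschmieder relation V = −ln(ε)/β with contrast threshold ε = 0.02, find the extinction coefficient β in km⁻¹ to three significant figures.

6.66 km⁻¹

β = −ln(0.02) / V = 3.912 / 0.587 = 6.6644 km⁻¹.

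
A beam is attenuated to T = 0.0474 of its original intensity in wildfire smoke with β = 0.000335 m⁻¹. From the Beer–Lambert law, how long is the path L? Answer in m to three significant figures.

9100 m

Beer–Lambert: T = exp(−βL) ⇒ L = −ln(T)/β = −ln(0.0474)/0.000335 = 3.0491/0.000335 = 9102 m.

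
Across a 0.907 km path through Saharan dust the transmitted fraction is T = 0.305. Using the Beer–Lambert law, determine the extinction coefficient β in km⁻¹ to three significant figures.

Beer–Lambert: T = exp(−βL) ⇒ β = −ln(T)/L = −ln(0.305)/0.907 = 1.1874/0.907 = 1.309 km⁻¹.

1.31 km⁻¹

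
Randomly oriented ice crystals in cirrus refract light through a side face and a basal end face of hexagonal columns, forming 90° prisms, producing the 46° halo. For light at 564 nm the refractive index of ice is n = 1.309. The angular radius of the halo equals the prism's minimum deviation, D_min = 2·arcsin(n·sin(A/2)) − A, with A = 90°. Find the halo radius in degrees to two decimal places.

n·sin(A/2) = 1.309 × sin 45° = 1.309 × 0.7071 = 0.9256.
D_min = 2·arcsin(0.9256) − 90° = 2 × 67.759° − 90° = 45.519°.

45.52°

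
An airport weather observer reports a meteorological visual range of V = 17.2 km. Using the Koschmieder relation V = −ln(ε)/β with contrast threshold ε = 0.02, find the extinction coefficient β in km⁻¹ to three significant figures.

β = −ln(0.02) / V = 3.912 / 17.2 = 0.2274 km⁻¹.

0.227 km⁻¹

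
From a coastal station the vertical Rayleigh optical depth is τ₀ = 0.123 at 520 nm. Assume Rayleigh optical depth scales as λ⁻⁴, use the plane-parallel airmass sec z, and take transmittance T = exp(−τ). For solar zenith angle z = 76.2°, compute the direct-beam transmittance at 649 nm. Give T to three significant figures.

sec 76.2° = 4.1923.
τ = 0.123 × (520/649)⁴ × 4.1923 = 0.123 × 0.4121 × 4.1923 = 0.2125.
T = exp(−0.2125) = 0.8085.

0.809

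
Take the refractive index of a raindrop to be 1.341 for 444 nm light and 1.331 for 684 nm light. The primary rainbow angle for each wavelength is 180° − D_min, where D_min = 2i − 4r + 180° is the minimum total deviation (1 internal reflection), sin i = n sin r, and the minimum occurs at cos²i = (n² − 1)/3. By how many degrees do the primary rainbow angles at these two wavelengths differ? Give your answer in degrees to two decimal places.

At 444 nm (n = 1.341): cos²i = 0.26609 → i = 58.946°, r = 39.705°, D_min = 139.071°, rainbow angle = 40.929°.
At 684 nm (n = 1.331): cos²i = 0.25719 → i = 59.527°, r = 40.356°, D_min = 137.630°, rainbow angle = 42.370°.
Angular width = |40.929° − 42.370°| = 1.441°.

1.44°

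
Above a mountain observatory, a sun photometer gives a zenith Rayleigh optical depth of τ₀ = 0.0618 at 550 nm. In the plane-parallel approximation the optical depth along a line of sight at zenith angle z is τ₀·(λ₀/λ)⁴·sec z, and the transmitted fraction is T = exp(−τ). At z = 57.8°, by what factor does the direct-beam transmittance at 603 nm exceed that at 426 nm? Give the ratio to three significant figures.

Airmass: sec 57.8° = 1.8766.
τ(603 nm) = 0.0618 × (550/603)⁴ × 1.8766 = 0.0618 × 0.6921 × 1.8766 = 0.0803.
τ(426 nm) = 0.0618 × (550/426)⁴ × 1.8766 = 0.0618 × 2.7785 × 1.8766 = 0.3222.
T(603)/T(426) = exp(τ_B − τ_A) = exp(0.2420) = 1.2738.

1.27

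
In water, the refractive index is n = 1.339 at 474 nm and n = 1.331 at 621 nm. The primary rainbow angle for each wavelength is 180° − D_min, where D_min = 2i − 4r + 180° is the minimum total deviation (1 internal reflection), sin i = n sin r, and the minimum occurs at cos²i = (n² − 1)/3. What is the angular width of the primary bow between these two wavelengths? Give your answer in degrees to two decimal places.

1.16°

At 474 nm (n = 1.339): cos²i = 0.26431 → i = 59.062°, r = 39.834°, D_min = 138.786°, rainbow angle = 41.214°.
At 621 nm (n = 1.331): cos²i = 0.25719 → i = 59.527°, r = 40.356°, D_min = 137.630°, rainbow angle = 42.370°.
Angular width = |41.214° − 42.370°| = 1.156°.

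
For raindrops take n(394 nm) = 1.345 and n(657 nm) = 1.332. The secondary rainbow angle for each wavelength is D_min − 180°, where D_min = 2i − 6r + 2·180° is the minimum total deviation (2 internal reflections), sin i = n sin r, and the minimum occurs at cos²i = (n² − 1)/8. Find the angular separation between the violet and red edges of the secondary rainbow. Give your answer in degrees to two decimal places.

At 394 nm (n = 1.345): cos²i = 0.10113 → i = 71.458°, r = 44.821°, D_min = 233.987°, rainbow angle = 53.987°.
At 657 nm (n = 1.332): cos²i = 0.09678 → i = 71.875°, r = 45.520°, D_min = 230.628°, rainbow angle = 50.628°.
Angular width = |53.987° − 50.628°| = 3.359°.

3.36°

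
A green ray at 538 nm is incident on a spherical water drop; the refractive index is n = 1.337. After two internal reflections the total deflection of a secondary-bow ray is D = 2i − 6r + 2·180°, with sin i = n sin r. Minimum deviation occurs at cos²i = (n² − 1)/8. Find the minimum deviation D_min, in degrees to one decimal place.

231.9°

cos²i = (1.78757 − 1)/8 = 0.09845; i = arccos(0.31376) = 71.714°.
sin r = sin 71.714°/1.337 = 0.71017; r = 45.249°.
D_min = 2·71.714° − 6·45.249° + 360° = 231.934°.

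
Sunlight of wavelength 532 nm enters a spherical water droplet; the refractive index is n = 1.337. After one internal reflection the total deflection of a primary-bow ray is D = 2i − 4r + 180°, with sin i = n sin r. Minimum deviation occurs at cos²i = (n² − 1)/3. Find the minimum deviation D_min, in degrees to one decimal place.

cos²i = (1.78757 − 1)/3 = 0.26252; i = arccos(0.51237) = 59.178°.
sin r = sin 59.178°/1.337 = 0.64231; r = 39.964°.
D_min = 2·59.178° − 4·39.964° + 180° = 138.500°.

138.5°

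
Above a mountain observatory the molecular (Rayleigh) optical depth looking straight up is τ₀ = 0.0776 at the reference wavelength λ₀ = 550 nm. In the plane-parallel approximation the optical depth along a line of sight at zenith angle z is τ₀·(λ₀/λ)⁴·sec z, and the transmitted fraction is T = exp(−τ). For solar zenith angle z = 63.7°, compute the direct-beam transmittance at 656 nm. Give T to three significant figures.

sec 63.7° = 2.2570.
τ = 0.0776 × (550/656)⁴ × 2.2570 = 0.0776 × 0.4941 × 2.2570 = 0.0865.
T = exp(−0.0865) = 0.9171.

0.917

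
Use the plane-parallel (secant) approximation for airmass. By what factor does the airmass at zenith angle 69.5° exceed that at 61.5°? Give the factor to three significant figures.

X(69.5°)/X(61.5°) = sec 69.5° / sec 61.5° = cos 61.5° / cos 69.5° = 0.4772/0.3502 = 1.3625.

1.36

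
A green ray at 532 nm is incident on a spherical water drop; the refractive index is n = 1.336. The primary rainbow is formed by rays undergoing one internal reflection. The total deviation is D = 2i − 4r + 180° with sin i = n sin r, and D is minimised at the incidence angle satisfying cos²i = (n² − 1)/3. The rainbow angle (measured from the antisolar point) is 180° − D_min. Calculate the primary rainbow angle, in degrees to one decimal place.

cos²i = (1.78490 − 1)/3 = 0.26163; i = arccos(0.51150) = 59.236°.
sin r = sin 59.236°/1.336 = 0.64318; r = 40.029°.
D_min = 2·59.236° − 4·40.029° + 180° = 138.356°.
Rainbow angle = 180° − D_min = 41.644°.

41.6°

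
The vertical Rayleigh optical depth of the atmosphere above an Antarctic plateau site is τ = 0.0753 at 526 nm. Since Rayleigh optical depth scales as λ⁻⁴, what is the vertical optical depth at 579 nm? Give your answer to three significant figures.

0.0513

τ(579 nm) = τ(526 nm) × (526/579)⁴ = 0.0753 × (0.9085)⁴ = 0.0753 × 0.6811 = 0.0513.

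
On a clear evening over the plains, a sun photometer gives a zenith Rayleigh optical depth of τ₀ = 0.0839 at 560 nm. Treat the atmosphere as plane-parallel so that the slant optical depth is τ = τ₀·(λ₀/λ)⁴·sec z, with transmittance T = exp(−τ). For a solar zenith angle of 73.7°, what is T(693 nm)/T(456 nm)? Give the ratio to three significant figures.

Airmass: sec 73.7° = 3.5629.
τ(693 nm) = 0.0839 × (560/693)⁴ × 3.5629 = 0.0839 × 0.4264 × 3.5629 = 0.1275.
τ(456 nm) = 0.0839 × (560/456)⁴ × 3.5629 = 0.0839 × 2.2745 × 3.5629 = 0.6799.
T(693)/T(456) = exp(τ_B − τ_A) = exp(0.5525) = 1.7375.

1.74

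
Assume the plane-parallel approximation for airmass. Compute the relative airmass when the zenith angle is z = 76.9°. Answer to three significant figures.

4.41

X = sec z = 1/cos 76.9° = 1/0.2267 = 4.4121.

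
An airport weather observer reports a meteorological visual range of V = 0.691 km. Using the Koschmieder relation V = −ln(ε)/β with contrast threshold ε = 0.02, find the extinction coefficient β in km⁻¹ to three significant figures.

5.66 km⁻¹

β = −ln(0.02) / V = 3.912 / 0.691 = 5.6614 km⁻¹.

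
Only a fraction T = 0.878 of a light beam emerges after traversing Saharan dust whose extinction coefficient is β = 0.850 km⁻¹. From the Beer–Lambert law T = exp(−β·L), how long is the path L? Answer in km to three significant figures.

Beer–Lambert: T = exp(−βL) ⇒ L = −ln(T)/β = −ln(0.878)/0.850 = 0.1301/0.850 = 0.1531 km.

0.153 km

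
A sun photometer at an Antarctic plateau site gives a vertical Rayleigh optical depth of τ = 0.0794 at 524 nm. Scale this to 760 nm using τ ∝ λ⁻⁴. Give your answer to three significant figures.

0.0179

τ(760 nm) = τ(524 nm) × (524/760)⁴ = 0.0794 × (0.6895)⁴ = 0.0794 × 0.2260 = 0.0179.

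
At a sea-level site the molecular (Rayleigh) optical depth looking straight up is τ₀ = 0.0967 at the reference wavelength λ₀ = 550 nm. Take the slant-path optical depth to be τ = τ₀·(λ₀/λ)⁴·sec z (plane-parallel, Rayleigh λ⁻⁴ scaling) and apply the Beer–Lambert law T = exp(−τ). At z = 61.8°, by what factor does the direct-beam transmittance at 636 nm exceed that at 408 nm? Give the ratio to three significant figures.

1.75

Airmass: sec 61.8° = 2.1162.
τ(636 nm) = 0.0967 × (550/636)⁴ × 2.1162 = 0.0967 × 0.5593 × 2.1162 = 0.1144.
τ(408 nm) = 0.0967 × (550/408)⁴ × 2.1162 = 0.0967 × 3.3023 × 2.1162 = 0.6758.
T(636)/T(408) = exp(τ_B − τ_A) = exp(0.5613) = 1.7530.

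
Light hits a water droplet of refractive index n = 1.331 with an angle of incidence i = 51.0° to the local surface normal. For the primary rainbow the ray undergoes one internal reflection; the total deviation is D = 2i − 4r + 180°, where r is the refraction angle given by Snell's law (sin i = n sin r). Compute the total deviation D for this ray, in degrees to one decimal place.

sin r = sin 51.0° / 1.331 = 0.7771/1.331 = 0.5839; r = 35.72°.
D = 2·51.0° − 4·35.72° + 180° = 102.00° − 142.90° + 180° = 139.10°.

139.1°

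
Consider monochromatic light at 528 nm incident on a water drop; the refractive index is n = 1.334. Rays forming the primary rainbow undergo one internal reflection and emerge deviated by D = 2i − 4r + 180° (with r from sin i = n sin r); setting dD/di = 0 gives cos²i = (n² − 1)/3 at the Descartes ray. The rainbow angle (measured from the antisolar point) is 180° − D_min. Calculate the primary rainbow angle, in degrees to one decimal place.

41.9°

cos²i = (1.77956 − 1)/3 = 0.25985; i = arccos(0.50976) = 59.352°.
sin r = sin 59.352°/1.334 = 0.64492; r = 40.159°.
D_min = 2·59.352° − 4·40.159° + 180° = 138.067°.
Rainbow angle = 180° − D_min = 41.933°.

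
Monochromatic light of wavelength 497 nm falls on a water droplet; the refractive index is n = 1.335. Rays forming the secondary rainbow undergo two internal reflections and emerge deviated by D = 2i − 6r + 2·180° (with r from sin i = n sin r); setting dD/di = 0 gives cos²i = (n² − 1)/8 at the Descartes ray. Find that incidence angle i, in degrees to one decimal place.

cos²i = (1.335² − 1)/8 = (1.78222 − 1)/8 = 0.09778.
cos i = 0.31269, so i = 71.778°.

71.8°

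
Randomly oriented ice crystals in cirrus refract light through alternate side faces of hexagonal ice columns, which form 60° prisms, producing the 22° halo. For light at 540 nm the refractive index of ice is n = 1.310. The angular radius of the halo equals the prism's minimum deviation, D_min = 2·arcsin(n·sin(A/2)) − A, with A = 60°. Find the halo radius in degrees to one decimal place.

21.8°

n·sin(A/2) = 1.310 × sin 30° = 1.310 × 0.5000 = 0.6550.
D_min = 2·arcsin(0.6550) − 60° = 2 × 40.920° − 60° = 21.839°.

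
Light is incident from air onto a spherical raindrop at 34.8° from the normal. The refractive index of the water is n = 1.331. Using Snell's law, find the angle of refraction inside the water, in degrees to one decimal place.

Snell: sin θ_r = sin θ_i / n = sin 34.8° / 1.331 = 0.5707 / 1.331 = 0.4288.
θ_r = arcsin(0.4288) = 25.39°.

25.4°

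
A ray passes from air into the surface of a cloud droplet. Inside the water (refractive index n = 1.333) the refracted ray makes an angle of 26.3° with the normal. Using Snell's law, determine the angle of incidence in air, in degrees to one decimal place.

Snell: sin θ_i = n · sin θ_r = 1.333 × sin 26.3° = 1.333 × 0.4431 = 0.5906.
θ_i = arcsin(0.5906) = 36.20°.

36.2°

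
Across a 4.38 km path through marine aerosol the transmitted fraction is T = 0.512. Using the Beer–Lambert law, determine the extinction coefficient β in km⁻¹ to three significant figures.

0.153 km⁻¹

Beer–Lambert: T = exp(−βL) ⇒ β = −ln(T)/L = −ln(0.512)/4.38 = 0.6694/4.38 = 0.1528 km⁻¹.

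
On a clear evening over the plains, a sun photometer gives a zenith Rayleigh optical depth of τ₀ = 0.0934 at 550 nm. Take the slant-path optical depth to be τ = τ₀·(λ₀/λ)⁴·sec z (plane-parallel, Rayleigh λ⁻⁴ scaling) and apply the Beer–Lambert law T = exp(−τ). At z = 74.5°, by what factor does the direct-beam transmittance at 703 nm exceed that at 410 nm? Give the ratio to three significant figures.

Airmass: sec 74.5° = 3.7420.
τ(703 nm) = 0.0934 × (550/703)⁴ × 3.7420 = 0.0934 × 0.3747 × 3.7420 = 0.1309.
τ(410 nm) = 0.0934 × (550/410)⁴ × 3.7420 = 0.0934 × 3.2383 × 3.7420 = 1.1318.
T(703)/T(410) = exp(τ_B − τ_A) = exp(1.0008) = 2.7206.

2.72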